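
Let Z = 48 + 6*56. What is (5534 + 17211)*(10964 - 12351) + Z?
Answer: -31546931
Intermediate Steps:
Z = 384 (Z = 48 + 336 = 384)
(5534 + 17211)*(10964 - 12351) + Z = (5534 + 17211)*(10964 - 12351) + 384 = 22745*(-1387) + 384 = -31547315 + 384 = -31546931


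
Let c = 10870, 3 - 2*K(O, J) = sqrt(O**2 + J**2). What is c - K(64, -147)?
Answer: 21737/2 + sqrt(25705)/2 ≈ 10949.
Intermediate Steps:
K(O, J) = 3/2 - sqrt(J**2 + O**2)/2 (K(O, J) = 3/2 - sqrt(O**2 + J**2)/2 = 3/2 - sqrt(J**2 + O**2)/2)
c - K(64, -147) = 10870 - (3/2 - sqrt((-147)**2 + 64**2)/2) = 10870 - (3/2 - sqrt(21609 + 4096)/2) = 10870 - (3/2 - sqrt(25705)/2) = 10870 + (-3/2 + sqrt(25705)/2) = 21737/2 + sqrt(25705)/2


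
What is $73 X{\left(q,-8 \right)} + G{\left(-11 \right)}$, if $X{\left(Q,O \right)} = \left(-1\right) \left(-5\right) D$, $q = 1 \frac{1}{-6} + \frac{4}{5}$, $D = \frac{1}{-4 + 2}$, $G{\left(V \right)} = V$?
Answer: $- \frac{387}{2} \approx -193.5$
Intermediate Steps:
$D = - \frac{1}{2}$ ($D = \frac{1}{-2} = - \frac{1}{2} \approx -0.5$)
$q = \frac{19}{30}$ ($q = 1 \left(- \frac{1}{6}\right) + 4 \cdot \frac{1}{5} = - \frac{1}{6} + \frac{4}{5} = \frac{19}{30} \approx 0.63333$)
$X{\left(Q,O \right)} = - \frac{5}{2}$ ($X{\left(Q,O \right)} = \left(-1\right) \left(-5\right) \left(- \frac{1}{2}\right) = 5 \left(- \frac{1}{2}\right) = - \frac{5}{2}$)
$73 X{\left(q,-8 \right)} + G{\left(-11 \right)} = 73 \left(- \frac{5}{2}\right) - 11 = - \frac{365}{2} - 11 = - \frac{387}{2}$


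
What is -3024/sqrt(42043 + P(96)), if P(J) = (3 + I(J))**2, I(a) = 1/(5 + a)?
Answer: -305424*sqrt(428973059)/428973059 ≈ -14.746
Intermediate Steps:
P(J) = (3 + 1/(5 + J))**2
-3024/sqrt(42043 + P(96)) = -3024/sqrt(42043 + (16 + 3*96)**2/(5 + 96)**2) = -3024/sqrt(42043 + (16 + 288)**2/101**2) = -3024/sqrt(42043 + (1/10201)*304**2) = -3024/sqrt(42043 + (1/10201)*92416) = -3024/sqrt(42043 + 92416/10201) = -3024*101*sqrt(428973059)/428973059 = -305424*sqrt(428973059)/428973059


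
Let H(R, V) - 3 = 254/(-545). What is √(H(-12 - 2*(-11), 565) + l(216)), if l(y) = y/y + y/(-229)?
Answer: 3*√4483744430/124805 ≈ 1.6096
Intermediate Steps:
H(R, V) = 1381/545 (H(R, V) = 3 + 254/(-545) = 3 + 254*(-1/545) = 3 - 254/545 = 1381/545)
l(y) = 1 - y/229 (l(y) = 1 + y*(-1/229) = 1 - y/229)
√(H(-12 - 2*(-11), 565) + l(216)) = √(1381/545 + (1 - 1/229*216)) = √(1381/545 + (1 - 216/229)) = √(1381/545 + 13/229) = √(323334/124805) = 3*√4483744430/124805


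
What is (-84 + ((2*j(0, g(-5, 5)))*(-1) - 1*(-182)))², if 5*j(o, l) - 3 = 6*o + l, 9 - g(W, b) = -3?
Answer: 8464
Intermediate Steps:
g(W, b) = 12 (g(W, b) = 9 - 1*(-3) = 9 + 3 = 12)
j(o, l) = ⅗ + l/5 + 6*o/5 (j(o, l) = ⅗ + (6*o + l)/5 = ⅗ + (l + 6*o)/5 = ⅗ + (l/5 + 6*o/5) = ⅗ + l/5 + 6*o/5)
(-84 + ((2*j(0, g(-5, 5)))*(-1) - 1*(-182)))² = (-84 + ((2*(⅗ + (⅕)*12 + (6/5)*0))*(-1) - 1*(-182)))² = (-84 + ((2*(⅗ + 12/5 + 0))*(-1) + 182))² = (-84 + ((2*3)*(-1) + 182))² = (-84 + (6*(-1) + 182))² = (-84 + (-6 + 182))² = (-84 + 176)² = 92² = 8464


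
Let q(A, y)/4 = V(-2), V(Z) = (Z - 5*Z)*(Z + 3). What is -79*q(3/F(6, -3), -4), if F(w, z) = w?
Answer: -2528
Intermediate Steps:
V(Z) = -4*Z*(3 + Z) (V(Z) = (-4*Z)*(3 + Z) = -4*Z*(3 + Z))
q(A, y) = 32 (q(A, y) = 4*(-4*(-2)*(3 - 2)) = 4*(-4*(-2)*1) = 4*8 = 32)
-79*q(3/F(6, -3), -4) = -79*32 = -1*2528 = -2528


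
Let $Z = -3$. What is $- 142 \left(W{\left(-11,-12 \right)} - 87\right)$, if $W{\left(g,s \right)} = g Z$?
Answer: $7668$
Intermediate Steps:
$W{\left(g,s \right)} = - 3 g$ ($W{\left(g,s \right)} = g \left(-3\right) = - 3 g$)
$- 142 \left(W{\left(-11,-12 \right)} - 87\right) = - 142 \left(\left(-3\right) \left(-11\right) - 87\right) = - 142 \left(33 - 87\right) = \left(-142\right) \left(-54\right) = 7668$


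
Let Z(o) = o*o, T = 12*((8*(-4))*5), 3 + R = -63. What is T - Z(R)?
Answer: -6276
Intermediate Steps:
R = -66 (R = -3 - 63 = -66)
T = -1920 (T = 12*(-32*5) = 12*(-160) = -1920)
Z(o) = o**2
T - Z(R) = -1920 - 1*(-66)**2 = -1920 - 1*4356 = -1920 - 4356 = -6276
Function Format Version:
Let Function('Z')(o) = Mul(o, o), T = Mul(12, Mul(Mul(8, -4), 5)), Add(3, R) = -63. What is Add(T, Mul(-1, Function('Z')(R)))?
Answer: -6276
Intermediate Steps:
R = -66 (R = Add(-3, -63) = -66)
T = -1920 (T = Mul(12, Mul(-32, 5)) = Mul(12, -160) = -1920)
Function('Z')(o) = Pow(o, 2)
Add(T, Mul(-1, Function('Z')(R))) = Add(-1920, Mul(-1, Pow(-66, 2))) = Add(-1920, Mul(-1, 4356)) = Add(-1920, -4356) = -6276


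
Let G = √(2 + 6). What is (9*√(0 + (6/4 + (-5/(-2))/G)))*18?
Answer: 81*√(24 + 10*√2)/2 ≈ 250.13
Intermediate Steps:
G = 2*√2 (G = √8 = 2*√2 ≈ 2.8284)
(9*√(0 + (6/4 + (-5/(-2))/G)))*18 = (9*√(0 + (6/4 + (-5/(-2))/((2*√2)))))*18 = (9*√(0 + (6*(¼) + (-5*(-½))*(√2/4))))*18 = (9*√(0 + (3/2 + 5*(√2/4)/2)))*18 = (9*√(0 + (3/2 + 5*√2/8)))*18 = (9*√(3/2 + 5*√2/8))*18 = 162*√(3/2 + 5*√2/8)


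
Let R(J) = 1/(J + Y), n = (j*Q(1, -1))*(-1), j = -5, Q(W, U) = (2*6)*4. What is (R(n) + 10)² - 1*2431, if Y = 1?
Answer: -135381990/58081 ≈ -2330.9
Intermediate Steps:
Q(W, U) = 48 (Q(W, U) = 12*4 = 48)
n = 240 (n = -5*48*(-1) = -240*(-1) = 240)
R(J) = 1/(1 + J) (R(J) = 1/(J + 1) = 1/(1 + J))
(R(n) + 10)² - 1*2431 = (1/(1 + 240) + 10)² - 1*2431 = (1/241 + 10)² - 2431 = (2411/241)² - 2431 = 5812921/58081 - 2431 = -135381990/58081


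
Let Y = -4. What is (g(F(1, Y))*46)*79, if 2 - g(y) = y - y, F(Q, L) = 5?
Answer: 7268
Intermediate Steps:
g(y) = 2 (g(y) = 2 - (y - y) = 2 - 1*0 = 2 + 0 = 2)
(g(F(1, Y))*46)*79 = (2*46)*79 = 92*79 = 7268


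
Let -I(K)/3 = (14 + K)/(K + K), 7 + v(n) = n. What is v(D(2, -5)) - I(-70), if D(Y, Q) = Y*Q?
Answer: -79/5 ≈ -15.800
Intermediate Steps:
D(Y, Q) = Q*Y
v(n) = -7 + n
I(K) = -3*(14 + K)/(2*K) (I(K) = -3*(14 + K)/(K + K) = -3*(14 + K)/(2*K))
v(D(2, -5)) - I(-70) = (-7 - 5*2) - (-3/2 - 21/(-70)) = (-7 - 10) - (-3/2 - 21*(-1/70)) = -17 - (-3/2 + 3/10) = -17 - 1*(-6/5) = -17 + 6/5 = -79/5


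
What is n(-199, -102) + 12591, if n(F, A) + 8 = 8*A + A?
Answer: 11665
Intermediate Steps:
n(F, A) = -8 + 9*A (n(F, A) = -8 + (8*A + A) = -8 + 9*A)
n(-199, -102) + 12591 = (-8 + 9*(-102)) + 12591 = (-8 - 918) + 12591 = -926 + 12591 = 11665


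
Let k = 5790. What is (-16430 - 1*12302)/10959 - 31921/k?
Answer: -57353391/7050290 ≈ -8.1349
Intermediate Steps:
(-16430 - 1*12302)/10959 - 31921/k = (-16430 - 1*12302)/10959 - 31921/5790 = (-16430 - 12302)*(1/10959) - 31921*1/5790 = -28732*1/10959 - 31921/5790 = -28732/10959 - 31921/5790 = -57353391/7050290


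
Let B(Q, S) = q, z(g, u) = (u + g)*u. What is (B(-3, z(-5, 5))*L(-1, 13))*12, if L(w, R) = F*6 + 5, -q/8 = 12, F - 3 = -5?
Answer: 8064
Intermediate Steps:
F = -2 (F = 3 - 5 = -2)
z(g, u) = u*(g + u) (z(g, u) = (g + u)*u = u*(g + u))
q = -96 (q = -8*12 = -96)
L(w, R) = -7 (L(w, R) = -2*6 + 5 = -12 + 5 = -7)
B(Q, S) = -96
(B(-3, z(-5, 5))*L(-1, 13))*12 = -96*(-7)*12 = 672*12 = 8064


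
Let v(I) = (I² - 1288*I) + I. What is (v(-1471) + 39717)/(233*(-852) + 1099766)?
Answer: 819347/180250 ≈ 4.5456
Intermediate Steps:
v(I) = I² - 1287*I
(v(-1471) + 39717)/(233*(-852) + 1099766) = (-1471*(-1287 - 1471) + 39717)/(233*(-852) + 1099766) = (-1471*(-2758) + 39717)/(-198516 + 1099766) = (4057018 + 39717)/901250 = 4096735*(1/901250) = 819347/180250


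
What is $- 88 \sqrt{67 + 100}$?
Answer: $- 88 \sqrt{167} \approx -1137.2$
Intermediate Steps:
$- 88 \sqrt{67 + 100} = - 88 \sqrt{167}$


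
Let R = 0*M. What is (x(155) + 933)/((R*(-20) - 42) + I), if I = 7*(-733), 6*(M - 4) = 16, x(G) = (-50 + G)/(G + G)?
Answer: -57867/320726 ≈ -0.18042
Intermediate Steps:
x(G) = (-50 + G)/(2*G) (x(G) = (-50 + G)/((2*G)) = (-50 + G)*(1/(2*G)) = (-50 + G)/(2*G))
M = 20/3 (M = 4 + (⅙)*16 = 4 + 8/3 = 20/3 ≈ 6.6667)
I = -5131
R = 0 (R = 0*(20/3) = 0)
(x(155) + 933)/((R*(-20) - 42) + I) = ((½)*(-50 + 155)/155 + 933)/((0*(-20) - 42) - 5131) = ((½)*(1/155)*105 + 933)/((0 - 42) - 5131) = (21/62 + 933)/(-42 - 5131) = (57867/62)/(-5173) = (57867/62)*(-1/5173) = -57867/320726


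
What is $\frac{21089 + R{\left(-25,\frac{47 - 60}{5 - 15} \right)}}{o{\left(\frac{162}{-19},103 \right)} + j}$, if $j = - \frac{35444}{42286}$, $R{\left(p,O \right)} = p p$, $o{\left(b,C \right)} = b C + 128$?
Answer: $- \frac{1453813823}{50284840} \approx -28.912$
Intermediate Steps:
$o{\left(b,C \right)} = 128 + C b$ ($o{\left(b,C \right)} = C b + 128 = 128 + C b$)
$R{\left(p,O \right)} = p^{2}$
$j = - \frac{17722}{21143}$ ($j = \left(-35444\right) \frac{1}{42286} = - \frac{17722}{21143} \approx -0.8382$)
$\frac{21089 + R{\left(-25,\frac{47 - 60}{5 - 15} \right)}}{o{\left(\frac{162}{-19},103 \right)} + j} = \frac{21089 + \left(-25\right)^{2}}{\left(128 + 103 \frac{162}{-19}\right) - \frac{17722}{21143}} = \frac{21089 + 625}{\left(128 + 103 \cdot 162 \left(- \frac{1}{19}\right)\right) - \frac{17722}{21143}} = \frac{21714}{\left(128 + 103 \left(- \frac{162}{19}\right)\right) - \frac{17722}{21143}} = \frac{21714}{\left(128 - \frac{16686}{19}\right) - \frac{17722}{21143}} = \frac{21714}{- \frac{14254}{19} - \frac{17722}{21143}} = \frac{21714}{- \frac{301709040}{401717}} = 21714 \left(- \frac{401717}{301709040}\right) = - \frac{1453813823}{50284840}$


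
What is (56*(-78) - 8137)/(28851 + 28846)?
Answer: -12505/57697 ≈ -0.21674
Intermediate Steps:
(56*(-78) - 8137)/(28851 + 28846) = (-4368 - 8137)/57697 = -12505*1/57697 = -12505/57697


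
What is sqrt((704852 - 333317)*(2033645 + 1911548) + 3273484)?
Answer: sqrt(1465780554739) ≈ 1.2107e+6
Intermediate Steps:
sqrt((704852 - 333317)*(2033645 + 1911548) + 3273484) = sqrt(371535*3945193 + 3273484) = sqrt(1465777281255 + 3273484) = sqrt(1465780554739)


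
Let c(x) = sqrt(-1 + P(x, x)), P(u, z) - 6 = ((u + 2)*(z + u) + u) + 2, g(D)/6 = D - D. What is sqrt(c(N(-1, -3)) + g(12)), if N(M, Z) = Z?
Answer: 10**(1/4) ≈ 1.7783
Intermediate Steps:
g(D) = 0 (g(D) = 6*(D - D) = 6*0 = 0)
P(u, z) = 8 + u + (2 + u)*(u + z) (P(u, z) = 6 + (((u + 2)*(z + u) + u) + 2) = 6 + (((2 + u)*(u + z) + u) + 2) = 6 + ((u + (2 + u)*(u + z)) + 2) = 6 + (2 + u + (2 + u)*(u + z)) = 8 + u + (2 + u)*(u + z))
c(x) = sqrt(7 + 2*x**2 + 5*x) (c(x) = sqrt(-1 + (8 + x**2 + 2*x + 3*x + x*x)) = sqrt(-1 + (8 + x**2 + 2*x + 3*x + x**2)) = sqrt(-1 + (8 + 2*x**2 + 5*x)) = sqrt(7 + 2*x**2 + 5*x))
sqrt(c(N(-1, -3)) + g(12)) = sqrt(sqrt(7 + 2*(-3)**2 + 5*(-3)) + 0) = sqrt(sqrt(7 + 2*9 - 15) + 0) = sqrt(sqrt(7 + 18 - 15) + 0) = sqrt(sqrt(10) + 0) = sqrt(sqrt(10)) = 10**(1/4)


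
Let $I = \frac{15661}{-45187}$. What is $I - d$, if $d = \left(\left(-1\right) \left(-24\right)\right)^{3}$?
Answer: $- \frac{624680749}{45187} \approx -13824.0$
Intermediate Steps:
$I = - \frac{15661}{45187}$ ($I = 15661 \left(- \frac{1}{45187}\right) = - \frac{15661}{45187} \approx -0.34658$)
$d = 13824$ ($d = 24^{3} = 13824$)
$I - d = - \frac{15661}{45187} - 13824 = - \frac{624680749}{45187}$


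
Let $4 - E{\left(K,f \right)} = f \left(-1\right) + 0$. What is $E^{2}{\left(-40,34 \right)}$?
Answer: $1444$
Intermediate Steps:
$E{\left(K,f \right)} = 4 + f$ ($E{\left(K,f \right)} = 4 - \left(f \left(-1\right) + 0\right) = 4 - \left(- f + 0\right) = 4 - - f = 4 + f$)
$E^{2}{\left(-40,34 \right)} = \left(4 + 34\right)^{2} = 38^{2} = 1444$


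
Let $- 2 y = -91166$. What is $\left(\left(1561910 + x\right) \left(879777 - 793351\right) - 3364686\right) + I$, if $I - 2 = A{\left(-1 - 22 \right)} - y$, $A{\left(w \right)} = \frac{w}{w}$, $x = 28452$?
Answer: $137445215946$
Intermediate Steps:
$y = 45583$ ($y = \left(- \frac{1}{2}\right) \left(-91166\right) = 45583$)
$A{\left(w \right)} = 1$
$I = -45580$ ($I = 2 + \left(1 - 45583\right) = 2 - 45582 = -45580$)
$\left(\left(1561910 + x\right) \left(879777 - 793351\right) - 3364686\right) + I = \left(\left(1561910 + 28452\right) \left(879777 - 793351\right) - 3364686\right) - 45580 = \left(1590362 \cdot 86426 - 3364686\right) - 45580 = \left(137448626212 - 3364686\right) - 45580 = 137445261526 - 45580 = 137445215946$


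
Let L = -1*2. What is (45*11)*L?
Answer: -990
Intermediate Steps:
L = -2
(45*11)*L = (45*11)*(-2) = 495*(-2) = -990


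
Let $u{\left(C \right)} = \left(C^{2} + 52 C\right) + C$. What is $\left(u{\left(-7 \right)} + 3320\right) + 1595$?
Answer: $4593$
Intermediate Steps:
$u{\left(C \right)} = C^{2} + 53 C$
$\left(u{\left(-7 \right)} + 3320\right) + 1595 = \left(- 7 \left(53 - 7\right) + 3320\right) + 1595 = \left(\left(-7\right) 46 + 3320\right) + 1595 = \left(-322 + 3320\right) + 1595 = 2998 + 1595 = 4593$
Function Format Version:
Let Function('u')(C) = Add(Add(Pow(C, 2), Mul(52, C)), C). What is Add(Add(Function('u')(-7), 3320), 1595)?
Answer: 4593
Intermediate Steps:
Function('u')(C) = Add(Pow(C, 2), Mul(53, C))
Add(Add(Function('u')(-7), 3320), 1595) = Add(Add(Mul(-7, Add(53, -7)), 3320), 1595) = Add(Add(Mul(-7, 46), 3320), 1595) = Add(Add(-322, 3320), 1595) = Add(2998, 1595) = 4593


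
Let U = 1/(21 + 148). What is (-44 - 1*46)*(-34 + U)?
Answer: 517050/169 ≈ 3059.5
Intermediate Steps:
U = 1/169 ≈ 0.0059172
(-44 - 1*46)*(-34 + U) = (-44 - 1*46)*(-34 + 1/169) = (-44 - 46)*(-5745/169) = -90*(-5745/169) = 517050/169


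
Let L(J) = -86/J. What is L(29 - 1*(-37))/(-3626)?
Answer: 43/119658 ≈ 0.00035936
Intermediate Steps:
L(29 - 1*(-37))/(-3626) = -86/(29 - 1*(-37))/(-3626) = -86/(29 + 37)*(-1/3626) = -86/66*(-1/3626) = -86*1/66*(-1/3626) = -43/33*(-1/3626) = 43/119658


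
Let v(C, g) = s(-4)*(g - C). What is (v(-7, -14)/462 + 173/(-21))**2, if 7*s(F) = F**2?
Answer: 8281/121 ≈ 68.438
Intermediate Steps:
s(F) = F**2/7
v(C, g) = -16*C/7 + 16*g/7 (v(C, g) = ((1/7)*(-4)**2)*(g - C) = ((1/7)*16)*(g - C) = 16*(g - C)/7 = -16*C/7 + 16*g/7)
(v(-7, -14)/462 + 173/(-21))**2 = ((-16/7*(-7) + (16/7)*(-14))/462 + 173/(-21))**2 = ((16 - 32)*(1/462) + 173*(-1/21))**2 = (-16*1/462 - 173/21)**2 = (-8/231 - 173/21)**2 = (-91/11)**2 = 8281/121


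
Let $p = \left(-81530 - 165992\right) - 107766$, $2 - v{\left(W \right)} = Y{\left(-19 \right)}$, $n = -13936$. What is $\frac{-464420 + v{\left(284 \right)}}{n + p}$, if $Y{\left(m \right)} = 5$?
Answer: $\frac{464423}{369224} \approx 1.2578$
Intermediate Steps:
$v{\left(W \right)} = -3$ ($v{\left(W \right)} = 2 - 5 = -3$)
$p = -355288$ ($p = -247522 - 107766 = -355288$)
$\frac{-464420 + v{\left(284 \right)}}{n + p} = \frac{-464420 - 3}{-13936 - 355288} = - \frac{464423}{-369224} = \left(-464423\right) \left(- \frac{1}{369224}\right) = \frac{464423}{369224}$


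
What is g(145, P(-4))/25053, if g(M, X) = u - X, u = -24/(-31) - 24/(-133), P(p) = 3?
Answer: -2811/34431173 ≈ -8.1641e-5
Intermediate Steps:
u = 3936/4123 (u = -24*(-1/31) - 24*(-1/133) = 24/31 + 24/133 = 3936/4123 ≈ 0.95464)
g(M, X) = 3936/4123 - X
g(145, P(-4))/25053 = (3936/4123 - 1*3)/25053 = (3936/4123 - 3)*(1/25053) = -8433/4123*1/25053 = -2811/34431173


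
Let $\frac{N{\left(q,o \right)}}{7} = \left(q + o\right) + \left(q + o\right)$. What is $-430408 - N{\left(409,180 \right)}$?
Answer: $-438654$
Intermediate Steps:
$N{\left(q,o \right)} = 14 o + 14 q$ ($N{\left(q,o \right)} = 7 \left(\left(q + o\right) + \left(q + o\right)\right) = 7 \left(\left(o + q\right) + \left(o + q\right)\right) = 7 \left(2 o + 2 q\right) = 14 o + 14 q$)
$-430408 - N{\left(409,180 \right)} = -430408 - \left(14 \cdot 180 + 14 \cdot 409\right) = -430408 - \left(2520 + 5726\right) = -430408 - 8246 = -438654$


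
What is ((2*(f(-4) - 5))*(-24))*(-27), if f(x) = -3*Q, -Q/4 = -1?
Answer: -22032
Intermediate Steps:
Q = 4 (Q = -4*(-1) = 4)
f(x) = -12 (f(x) = -3*4 = -12)
((2*(f(-4) - 5))*(-24))*(-27) = ((2*(-12 - 5))*(-24))*(-27) = ((2*(-17))*(-24))*(-27) = -34*(-24)*(-27) = 816*(-27) = -22032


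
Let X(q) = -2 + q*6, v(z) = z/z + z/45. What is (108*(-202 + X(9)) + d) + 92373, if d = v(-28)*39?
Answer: 1142816/15 ≈ 76188.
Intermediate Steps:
v(z) = 1 + z/45 (v(z) = 1 + z*(1/45) = 1 + z/45)
X(q) = -2 + 6*q
d = 221/15 (d = (1 + (1/45)*(-28))*39 = (1 - 28/45)*39 = (17/45)*39 = 221/15 ≈ 14.733)
(108*(-202 + X(9)) + d) + 92373 = (108*(-202 + (-2 + 6*9)) + 221/15) + 92373 = (108*(-202 + (-2 + 54)) + 221/15) + 92373 = (108*(-202 + 52) + 221/15) + 92373 = (108*(-150) + 221/15) + 92373 = (-16200 + 221/15) + 92373 = -242779/15 + 92373 = 1142816/15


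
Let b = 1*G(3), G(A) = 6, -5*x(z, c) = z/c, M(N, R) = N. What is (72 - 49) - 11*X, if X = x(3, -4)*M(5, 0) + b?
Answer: -205/4 ≈ -51.250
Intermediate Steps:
x(z, c) = -z/(5*c)
b = 6 (b = 1*6 = 6)
X = 27/4 (X = -⅕*3/(-4)*5 + 6 = -⅕*3*(-¼)*5 + 6 = (3/20)*5 + 6 = ¾ + 6 = 27/4 ≈ 6.7500)
(72 - 49) - 11*X = (72 - 49) - 11*27/4 = 23 - 297/4 = -205/4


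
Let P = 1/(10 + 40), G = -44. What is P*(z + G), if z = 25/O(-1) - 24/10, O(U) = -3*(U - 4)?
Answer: -671/750 ≈ -0.89467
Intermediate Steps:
P = 1/50 ≈ 0.020000
O(U) = 12 - 3*U (O(U) = -3*(-4 + U) = 12 - 3*U)
z = -11/15 (z = 25/(12 - 3*(-1)) - 24/10 = 25/(12 + 3) - 24*⅒ = 25/15 - 12/5 = 25*(1/15) - 12/5 = 5/3 - 12/5 = -11/15 ≈ -0.73333)
P*(z + G) = (-11/15 - 44)/50 = (1/50)*(-671/15) = -671/750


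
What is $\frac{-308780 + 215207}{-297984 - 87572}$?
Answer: $\frac{93573}{385556} \approx 0.2427$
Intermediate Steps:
$\frac{-308780 + 215207}{-297984 - 87572} = - \frac{93573}{-385556} = \left(-93573\right) \left(- \frac{1}{385556}\right) = \frac{93573}{385556}$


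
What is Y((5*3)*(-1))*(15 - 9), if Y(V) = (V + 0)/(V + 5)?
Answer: 9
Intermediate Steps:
Y(V) = V/(5 + V)
Y((5*3)*(-1))*(15 - 9) = (((5*3)*(-1))/(5 + (5*3)*(-1)))*(15 - 9) = ((15*(-1))/(5 + 15*(-1)))*6 = -15/(5 - 15)*6 = -15/(-10)*6 = -15*(-⅒)*6 = (3/2)*6 = 9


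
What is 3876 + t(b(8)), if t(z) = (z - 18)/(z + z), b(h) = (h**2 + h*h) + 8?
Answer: 527195/136 ≈ 3876.4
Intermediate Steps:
b(h) = 8 + 2*h**2 (b(h) = (h**2 + h**2) + 8 = 2*h**2 + 8 = 8 + 2*h**2)
t(z) = (-18 + z)/(2*z) (t(z) = (-18 + z)/((2*z)) = (-18 + z)*(1/(2*z)) = (-18 + z)/(2*z))
3876 + t(b(8)) = 3876 + (-18 + (8 + 2*8**2))/(2*(8 + 2*8**2)) = 3876 + (-18 + (8 + 2*64))/(2*(8 + 2*64)) = 3876 + (-18 + (8 + 128))/(2*(8 + 128)) = 3876 + (1/2)*(-18 + 136)/136 = 3876 + (1/2)*(1/136)*118 = 3876 + 59/136 = 527195/136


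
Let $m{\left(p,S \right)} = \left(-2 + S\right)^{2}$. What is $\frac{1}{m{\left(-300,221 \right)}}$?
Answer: $\frac{1}{47961} \approx 2.085 \cdot 10^{-5}$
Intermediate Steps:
$\frac{1}{m{\left(-300,221 \right)}} = \frac{1}{\left(-2 + 221\right)^{2}} = \frac{1}{219^{2}} = \frac{1}{47961}$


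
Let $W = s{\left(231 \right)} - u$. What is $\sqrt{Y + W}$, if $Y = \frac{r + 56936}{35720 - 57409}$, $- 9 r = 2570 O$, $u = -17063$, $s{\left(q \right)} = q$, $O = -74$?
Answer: $\frac{\sqrt{138379243090}}{2829} \approx 131.49$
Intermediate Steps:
$r = \frac{190180}{9}$ ($r = - \frac{2570 \left(-74\right)}{9} = \left(- \frac{1}{9}\right) \left(-190180\right) = \frac{190180}{9} \approx 21131.0$)
$Y = - \frac{30548}{8487}$ ($Y = \frac{\frac{190180}{9} + 56936}{35720 - 57409} = \frac{702604}{9 \left(-21689\right)} = \frac{702604}{9} \left(- \frac{1}{21689}\right) = - \frac{30548}{8487} \approx -3.5994$)
$W = 17294$ ($W = 231 - -17063 = 231 + 17063 = 17294$)
$\sqrt{Y + W} = \sqrt{- \frac{30548}{8487} + 17294} = \sqrt{\frac{146743630}{8487}} = \frac{\sqrt{138379243090}}{2829}$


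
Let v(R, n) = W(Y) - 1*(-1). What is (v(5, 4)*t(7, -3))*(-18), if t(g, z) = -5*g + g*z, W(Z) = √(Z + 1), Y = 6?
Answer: 1008 + 1008*√7 ≈ 3674.9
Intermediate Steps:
W(Z) = √(1 + Z)
v(R, n) = 1 + √7 (v(R, n) = √(1 + 6) - 1*(-1) = √7 + 1 = 1 + √7)
(v(5, 4)*t(7, -3))*(-18) = ((1 + √7)*(7*(-5 - 3)))*(-18) = ((1 + √7)*(7*(-8)))*(-18) = ((1 + √7)*(-56))*(-18) = (-56 - 56*√7)*(-18) = 1008 + 1008*√7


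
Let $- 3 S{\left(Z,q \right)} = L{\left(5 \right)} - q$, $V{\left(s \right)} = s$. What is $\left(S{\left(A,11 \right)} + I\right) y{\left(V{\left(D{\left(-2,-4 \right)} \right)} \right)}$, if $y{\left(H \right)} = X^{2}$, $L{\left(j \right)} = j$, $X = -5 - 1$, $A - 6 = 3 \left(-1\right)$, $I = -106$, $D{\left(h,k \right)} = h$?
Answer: $-3744$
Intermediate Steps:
$A = 3$ ($A = 6 + 3 \left(-1\right) = 6 - 3 = 3$)
$X = -6$ ($X = -5 - 1 = -6$)
$S{\left(Z,q \right)} = - \frac{5}{3} + \frac{q}{3}$ ($S{\left(Z,q \right)} = - \frac{5 - q}{3} = - \frac{5}{3} + \frac{q}{3}$)
$y{\left(H \right)} = 36$ ($y{\left(H \right)} = \left(-6\right)^{2} = 36$)
$\left(S{\left(A,11 \right)} + I\right) y{\left(V{\left(D{\left(-2,-4 \right)} \right)} \right)} = \left(\left(- \frac{5}{3} + \frac{1}{3} \cdot 11\right) - 106\right) 36 = \left(\left(- \frac{5}{3} + \frac{11}{3}\right) - 106\right) 36 = \left(2 - 106\right) 36 = \left(-104\right) 36 = -3744$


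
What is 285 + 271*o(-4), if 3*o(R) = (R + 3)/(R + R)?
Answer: 7111/24 ≈ 296.29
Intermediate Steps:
o(R) = (3 + R)/(6*R) (o(R) = ((R + 3)/(R + R))/3 = ((3 + R)/((2*R)))/3 = ((3 + R)*(1/(2*R)))/3 = ((3 + R)/(2*R))/3 = (3 + R)/(6*R))
285 + 271*o(-4) = 285 + 271*((1/6)*(3 - 4)/(-4)) = 285 + 271*((1/6)*(-1/4)*(-1)) = 285 + 271*(1/24) = 285 + 271/24 = 7111/24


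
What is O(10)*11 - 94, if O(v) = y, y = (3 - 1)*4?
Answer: -6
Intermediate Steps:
y = 8 (y = 2*4 = 8)
O(v) = 8
O(10)*11 - 94 = 8*11 - 94 = 88 - 94 = -6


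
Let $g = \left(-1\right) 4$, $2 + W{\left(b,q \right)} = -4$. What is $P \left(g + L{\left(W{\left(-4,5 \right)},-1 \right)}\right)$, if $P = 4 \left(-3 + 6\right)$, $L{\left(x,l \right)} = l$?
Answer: $-60$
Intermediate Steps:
$W{\left(b,q \right)} = -6$ ($W{\left(b,q \right)} = -2 - 4 = -6$)
$P = 12$ ($P = 4 \cdot 3 = 12$)
$g = -4$
$P \left(g + L{\left(W{\left(-4,5 \right)},-1 \right)}\right) = 12 \left(-4 - 1\right) = 12 \left(-5\right) = -60$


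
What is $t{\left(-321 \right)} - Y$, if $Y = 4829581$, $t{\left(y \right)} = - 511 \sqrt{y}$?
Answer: $-4829581 - 511 i \sqrt{321} \approx -4.8296 \cdot 10^{6} - 9155.3 i$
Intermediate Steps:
$t{\left(-321 \right)} - Y = - 511 \sqrt{-321} - 4829581 = - 511 i \sqrt{321} - 4829581 = -4829581 - 511 i \sqrt{321}$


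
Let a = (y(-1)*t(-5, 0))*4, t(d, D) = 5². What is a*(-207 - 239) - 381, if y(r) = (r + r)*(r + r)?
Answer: -178781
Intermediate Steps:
t(d, D) = 25
y(r) = 4*r² (y(r) = (2*r)*(2*r) = 4*r²)
a = 400 (a = ((4*(-1)²)*25)*4 = ((4*1)*25)*4 = (4*25)*4 = 100*4 = 400)
a*(-207 - 239) - 381 = 400*(-207 - 239) - 381 = 400*(-446) - 381 = -178400 - 381 = -178781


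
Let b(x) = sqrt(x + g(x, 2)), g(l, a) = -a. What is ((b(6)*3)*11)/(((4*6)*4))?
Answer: 11/16 ≈ 0.68750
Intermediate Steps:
b(x) = sqrt(-2 + x) (b(x) = sqrt(x - 1*2) = sqrt(x - 2) = sqrt(-2 + x))
((b(6)*3)*11)/(((4*6)*4)) = ((sqrt(-2 + 6)*3)*11)/(((4*6)*4)) = ((sqrt(4)*3)*11)/((24*4)) = ((2*3)*11)/96 = (6*11)*(1/96) = 66*(1/96) = 11/16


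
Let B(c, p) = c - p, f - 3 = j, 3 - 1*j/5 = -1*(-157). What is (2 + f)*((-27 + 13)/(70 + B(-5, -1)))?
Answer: 1785/11 ≈ 162.27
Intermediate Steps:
j = -770 (j = 15 - (-5)*(-157) = 15 - 5*157 = 15 - 785 = -770)
f = -767 (f = 3 - 770 = -767)
(2 + f)*((-27 + 13)/(70 + B(-5, -1))) = (2 - 767)*((-27 + 13)/(70 + (-5 - 1*(-1)))) = -(-10710)/(70 + (-5 + 1)) = -(-10710)/(70 - 4) = -(-10710)/66 = -765*(-7/33) = 1785/11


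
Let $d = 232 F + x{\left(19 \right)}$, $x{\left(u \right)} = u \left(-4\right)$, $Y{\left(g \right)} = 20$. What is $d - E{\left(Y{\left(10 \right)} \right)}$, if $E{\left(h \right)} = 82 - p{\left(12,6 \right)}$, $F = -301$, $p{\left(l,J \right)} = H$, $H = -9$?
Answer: $-69999$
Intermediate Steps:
$x{\left(u \right)} = - 4 u$
$p{\left(l,J \right)} = -9$
$d = -69908$ ($d = 232 \left(-301\right) - 76 = -69832 - 76 = -69908$)
$E{\left(h \right)} = 91$ ($E{\left(h \right)} = 82 - -9 = 82 + 9 = 91$)
$d - E{\left(Y{\left(10 \right)} \right)} = -69908 - 91 = -69999$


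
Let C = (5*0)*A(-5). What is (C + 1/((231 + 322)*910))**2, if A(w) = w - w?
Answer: 1/253240432900 ≈ 3.9488e-12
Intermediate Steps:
A(w) = 0
C = 0 (C = (5*0)*0 = 0*0 = 0)
(C + 1/((231 + 322)*910))**2 = (0 + 1/((231 + 322)*910))**2 = (0 + (1/910)/553)**2 = (0 + (1/553)*(1/910))**2 = (0 + 1/503230)**2 = (1/503230)**2 = 1/253240432900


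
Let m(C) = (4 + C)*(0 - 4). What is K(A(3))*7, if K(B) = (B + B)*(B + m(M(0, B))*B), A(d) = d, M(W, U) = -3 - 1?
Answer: 126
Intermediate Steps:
M(W, U) = -4
m(C) = -16 - 4*C (m(C) = (4 + C)*(-4) = -16 - 4*C)
K(B) = 2*B² (K(B) = (B + B)*(B + (-16 - 4*(-4))*B) = (2*B)*(B + (-16 + 16)*B) = (2*B)*(B + 0*B) = (2*B)*(B + 0) = (2*B)*B = 2*B²)
K(A(3))*7 = (2*3²)*7 = (2*9)*7 = 18*7 = 126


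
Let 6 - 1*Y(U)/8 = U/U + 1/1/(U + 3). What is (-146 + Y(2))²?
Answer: 21316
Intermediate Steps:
Y(U) = 16 - 8*U (Y(U) = 48 - 8*(U/U + 1/1/(U + 3)) = 48 - 8*(1 + 1/1/(3 + U)) = 48 - 8*(1 + 1*(3 + U)) = 48 - 8*(1 + (3 + U)) = 48 - 8*(4 + U) = 48 + (-32 - 8*U) = 16 - 8*U)
(-146 + Y(2))² = (-146 + (16 - 8*2))² = (-146 + (16 - 16))² = (-146 + 0)² = (-146)² = 21316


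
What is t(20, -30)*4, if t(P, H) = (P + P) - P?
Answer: 80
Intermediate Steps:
t(P, H) = P (t(P, H) = 2*P - P = P)
t(20, -30)*4 = 20*4 = 80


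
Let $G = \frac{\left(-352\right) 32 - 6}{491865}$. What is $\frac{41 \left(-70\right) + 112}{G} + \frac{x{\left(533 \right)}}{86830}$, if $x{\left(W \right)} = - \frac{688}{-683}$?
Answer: $\frac{574648994536429}{4774043645} \approx 1.2037 \cdot 10^{5}$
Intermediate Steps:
$x{\left(W \right)} = \frac{688}{683}$ ($x{\left(W \right)} = \left(-688\right) \left(- \frac{1}{683}\right) = \frac{688}{683}$)
$G = - \frac{2254}{98373}$ ($G = \left(-11264 - 6\right) \frac{1}{491865} = \left(-11270\right) \frac{1}{491865} = - \frac{2254}{98373} \approx -0.022913$)
$\frac{41 \left(-70\right) + 112}{G} + \frac{x{\left(533 \right)}}{86830} = \frac{41 \left(-70\right) + 112}{- \frac{2254}{98373}} + \frac{688}{683 \cdot 86830} = \left(-2870 + 112\right) \left(- \frac{98373}{2254}\right) + \frac{688}{683} \cdot \frac{1}{86830} = \left(-2758\right) \left(- \frac{98373}{2254}\right) + \frac{344}{29652445} = \frac{19379481}{161} + \frac{344}{29652445} = \frac{574648994536429}{4774043645}$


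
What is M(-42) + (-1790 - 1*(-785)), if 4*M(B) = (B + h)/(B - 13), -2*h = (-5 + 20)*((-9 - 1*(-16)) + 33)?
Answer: -110379/110 ≈ -1003.4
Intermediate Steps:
h = -300 (h = -(-5 + 20)*((-9 - 1*(-16)) + 33)/2 = -15*((-9 + 16) + 33)/2 = -15*(7 + 33)/2 = -15*40/2 = -½*600 = -300)
M(B) = (-300 + B)/(4*(-13 + B)) (M(B) = ((B - 300)/(B - 13))/4 = ((-300 + B)/(-13 + B))/4 = (-300 + B)/(4*(-13 + B)))
M(-42) + (-1790 - 1*(-785)) = (-300 - 42)/(4*(-13 - 42)) + (-1790 - 1*(-785)) = (¼)*(-342)/(-55) + (-1790 + 785) = (¼)*(-1/55)*(-342) - 1005 = 171/110 - 1005 = -110379/110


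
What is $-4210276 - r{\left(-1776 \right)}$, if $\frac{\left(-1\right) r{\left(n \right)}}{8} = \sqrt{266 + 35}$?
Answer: $-4210276 + 8 \sqrt{301} \approx -4.2101 \cdot 10^{6}$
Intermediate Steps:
$r{\left(n \right)} = - 8 \sqrt{301}$ ($r{\left(n \right)} = - 8 \sqrt{266 + 35} = - 8 \sqrt{301}$)
$-4210276 - r{\left(-1776 \right)} = -4210276 - - 8 \sqrt{301} = -4210276 + 8 \sqrt{301}$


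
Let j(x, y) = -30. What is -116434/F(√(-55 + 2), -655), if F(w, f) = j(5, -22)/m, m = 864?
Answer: 16766496/5 ≈ 3.3533e+6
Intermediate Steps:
F(w, f) = -5/144 (F(w, f) = -30/864 = -30*1/864 = -5/144)
-116434/F(√(-55 + 2), -655) = -116434/(-5/144) = -116434*(-144/5) = 16766496/5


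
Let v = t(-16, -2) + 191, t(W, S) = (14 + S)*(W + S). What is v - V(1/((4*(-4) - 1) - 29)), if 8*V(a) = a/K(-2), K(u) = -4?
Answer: -36801/1472 ≈ -25.001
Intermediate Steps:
t(W, S) = (14 + S)*(S + W)
v = -25 (v = ((-2)**2 + 14*(-2) + 14*(-16) - 2*(-16)) + 191 = (4 - 28 - 224 + 32) + 191 = -216 + 191 = -25)
V(a) = -a/32 (V(a) = (a/(-4))/8 = (a*(-1/4))/8 = (-a/4)/8 = -a/32)
v - V(1/((4*(-4) - 1) - 29)) = -25 - (-1)/(32*((4*(-4) - 1) - 29)) = -25 - (-1)/(32*((-16 - 1) - 29)) = -25 - (-1)/(32*(-17 - 29)) = -25 - (-1)/(32*(-46)) = -25 - (-1)*(-1)/(32*46) = -25 - 1*1/1472 = -25 - 1/1472 = -36801/1472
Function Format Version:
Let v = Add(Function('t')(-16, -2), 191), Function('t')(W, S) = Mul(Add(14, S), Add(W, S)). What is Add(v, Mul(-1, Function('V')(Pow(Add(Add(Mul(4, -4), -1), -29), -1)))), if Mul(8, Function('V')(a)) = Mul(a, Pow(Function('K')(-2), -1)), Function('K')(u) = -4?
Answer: Rational(-36801, 1472) ≈ -25.001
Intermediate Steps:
Function('t')(W, S) = Mul(Add(14, S), Add(S, W))
v = -25 (v = Add(Add(Pow(-2, 2), Mul(14, -2), Mul(14, -16), Mul(-2, -16)), 191) = Add(Add(4, -28, -224, 32), 191) = Add(-216, 191) = -25)
Function('V')(a) = Mul(Rational(-1, 32), a) (Function('V')(a) = Mul(Rational(1, 8), Mul(a, Pow(-4, -1))) = Mul(Rational(1, 8), Mul(a, Rational(-1, 4))) = Mul(Rational(1, 8), Mul(Rational(-1, 4), a)) = Mul(Rational(-1, 32), a))
Add(v, Mul(-1, Function('V')(Pow(Add(Add(Mul(4, -4), -1), -29), -1)))) = Add(-25, Mul(-1, Mul(Rational(-1, 32), Pow(Add(Add(Mul(4, -4), -1), -29), -1)))) = Add(-25, Mul(-1, Mul(Rational(-1, 32), Pow(Add(Add(-16, -1), -29), -1)))) = Add(-25, Mul(-1, Mul(Rational(-1, 32), Pow(Add(-17, -29), -1)))) = Add(-25, Mul(-1, Mul(Rational(-1, 32), Pow(-46, -1)))) = Add(-25, Mul(-1, Mul(Rational(-1, 32), Rational(-1, 46)))) = Add(-25, Mul(-1, Rational(1, 1472))) = Add(-25, Rational(-1, 1472)) = Rational(-36801, 1472)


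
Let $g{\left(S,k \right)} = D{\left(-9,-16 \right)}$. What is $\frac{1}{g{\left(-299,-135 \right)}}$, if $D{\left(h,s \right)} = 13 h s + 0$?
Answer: $\frac{1}{1872} \approx 0.00053419$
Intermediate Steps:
$D{\left(h,s \right)} = 13 h s$ ($D{\left(h,s \right)} = 13 h s + 0 = 13 h s$)
$g{\left(S,k \right)} = 1872$ ($g{\left(S,k \right)} = 13 \left(-9\right) \left(-16\right) = 1872$)
$\frac{1}{g{\left(-299,-135 \right)}} = \frac{1}{1872}$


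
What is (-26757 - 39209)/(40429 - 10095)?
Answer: -32983/15167 ≈ -2.1747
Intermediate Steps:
(-26757 - 39209)/(40429 - 10095) = -65966/30334 = -65966*1/30334 = -32983/15167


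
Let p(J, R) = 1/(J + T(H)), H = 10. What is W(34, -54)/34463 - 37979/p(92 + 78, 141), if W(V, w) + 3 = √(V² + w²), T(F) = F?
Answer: -235596649863/34463 + 2*√1018/34463 ≈ -6.8362e+6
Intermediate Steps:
p(J, R) = 1/(10 + J) (p(J, R) = 1/(J + 10) = 1/(10 + J))
W(V, w) = -3 + √(V² + w²)
W(34, -54)/34463 - 37979/p(92 + 78, 141) = (-3 + √(34² + (-54)²))/34463 - 37979/(1/(10 + (92 + 78))) = (-3 + √(1156 + 2916))*(1/34463) - 37979/(1/(10 + 170)) = (-3 + √4072)*(1/34463) - 37979/(1/180) = (-3 + 2*√1018)*(1/34463) - 37979/1/180 = (-3/34463 + 2*√1018/34463) - 37979*180 = (-3/34463 + 2*√1018/34463) - 6836220 = -235596649863/34463 + 2*√1018/34463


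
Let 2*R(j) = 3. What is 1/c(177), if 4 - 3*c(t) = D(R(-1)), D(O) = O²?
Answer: 12/7 ≈ 1.7143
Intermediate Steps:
R(j) = 3/2 (R(j) = (½)*3 = 3/2)
c(t) = 7/12 (c(t) = 4/3 - (3/2)²/3 = 4/3 - ⅓*9/4 = 4/3 - ¾ = 7/12)
1/c(177) = 1/(7/12) = 12/7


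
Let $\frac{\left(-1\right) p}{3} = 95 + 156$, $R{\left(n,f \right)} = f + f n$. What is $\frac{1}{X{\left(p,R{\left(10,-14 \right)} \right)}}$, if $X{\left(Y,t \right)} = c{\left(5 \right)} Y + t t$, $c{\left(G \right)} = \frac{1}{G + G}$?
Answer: $\frac{10}{236407} \approx 4.23 \cdot 10^{-5}$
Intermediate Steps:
$c{\left(G \right)} = \frac{1}{2 G}$
$p = -753$ ($p = - 3 \left(95 + 156\right) = \left(-3\right) 251 = -753$)
$X{\left(Y,t \right)} = t^{2} + \frac{Y}{10}$ ($X{\left(Y,t \right)} = \frac{1}{2 \cdot 5} Y + t t = \frac{1}{2} \cdot \frac{1}{5} Y + t^{2} = \frac{Y}{10} + t^{2} = t^{2} + \frac{Y}{10}$)
$\frac{1}{X{\left(p,R{\left(10,-14 \right)} \right)}} = \frac{1}{\left(- 14 \left(1 + 10\right)\right)^{2} + \frac{1}{10} \left(-753\right)} = \frac{1}{\left(\left(-14\right) 11\right)^{2} - \frac{753}{10}} = \frac{1}{\left(-154\right)^{2} - \frac{753}{10}} = \frac{1}{23716 - \frac{753}{10}} = \frac{1}{\frac{236407}{10}} = \frac{10}{236407}$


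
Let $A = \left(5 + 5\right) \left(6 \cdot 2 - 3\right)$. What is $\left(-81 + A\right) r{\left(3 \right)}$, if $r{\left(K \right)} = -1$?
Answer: $-9$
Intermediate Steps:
$A = 90$ ($A = 10 \left(12 - 3\right) = 10 \cdot 9 = 90$)
$\left(-81 + A\right) r{\left(3 \right)} = \left(-81 + 90\right) \left(-1\right) = 9 \left(-1\right) = -9$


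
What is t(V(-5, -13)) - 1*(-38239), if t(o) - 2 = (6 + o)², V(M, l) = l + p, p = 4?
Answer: 38250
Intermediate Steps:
V(M, l) = 4 + l (V(M, l) = l + 4 = 4 + l)
t(o) = 2 + (6 + o)²
t(V(-5, -13)) - 1*(-38239) = (2 + (6 + (4 - 13))²) - 1*(-38239) = (2 + (6 - 9)²) + 38239 = (2 + (-3)²) + 38239 = (2 + 9) + 38239 = 11 + 38239 = 38250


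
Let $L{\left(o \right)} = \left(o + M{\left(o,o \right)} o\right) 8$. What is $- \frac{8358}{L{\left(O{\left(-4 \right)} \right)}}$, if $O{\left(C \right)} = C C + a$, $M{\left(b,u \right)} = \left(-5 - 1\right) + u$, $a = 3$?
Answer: $- \frac{597}{152} \approx -3.9276$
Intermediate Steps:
$M{\left(b,u \right)} = -6 + u$
$O{\left(C \right)} = 3 + C^{2}$ ($O{\left(C \right)} = C C + 3 = C^{2} + 3 = 3 + C^{2}$)
$L{\left(o \right)} = 8 o + 8 o \left(-6 + o\right)$ ($L{\left(o \right)} = \left(o + \left(-6 + o\right) o\right) 8 = \left(o + o \left(-6 + o\right)\right) 8 = 8 o + 8 o \left(-6 + o\right)$)
$- \frac{8358}{L{\left(O{\left(-4 \right)} \right)}} = - \frac{8358}{8 \left(3 + \left(-4\right)^{2}\right) \left(-5 + \left(3 + \left(-4\right)^{2}\right)\right)} = - \frac{8358}{8 \left(3 + 16\right) \left(-5 + \left(3 + 16\right)\right)} = - \frac{8358}{8 \cdot 19 \left(-5 + 19\right)} = - \frac{8358}{8 \cdot 19 \cdot 14} = - \frac{8358}{2128} = \left(-8358\right) \frac{1}{2128} = - \frac{597}{152}$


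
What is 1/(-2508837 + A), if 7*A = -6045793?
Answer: -7/23607652 ≈ -2.9651e-7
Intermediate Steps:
A = -6045793/7 (A = (1/7)*(-6045793) = -6045793/7 ≈ -8.6369e+5)
1/(-2508837 + A) = 1/(-2508837 - 6045793/7) = 1/(-23607652/7) = -7/23607652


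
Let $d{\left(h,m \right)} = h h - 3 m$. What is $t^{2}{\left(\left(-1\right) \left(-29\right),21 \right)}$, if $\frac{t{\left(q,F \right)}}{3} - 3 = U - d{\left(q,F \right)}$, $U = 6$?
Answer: $5322249$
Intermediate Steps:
$d{\left(h,m \right)} = h^{2} - 3 m$
$t{\left(q,F \right)} = 27 - 3 q^{2} + 9 F$ ($t{\left(q,F \right)} = 9 + 3 \left(6 - \left(q^{2} - 3 F\right)\right) = 9 + 3 \left(6 + \left(- q^{2} + 3 F\right)\right) = 9 + 3 \left(6 - q^{2} + 3 F\right) = 9 + \left(18 - 3 q^{2} + 9 F\right) = 27 - 3 q^{2} + 9 F$)
$t^{2}{\left(\left(-1\right) \left(-29\right),21 \right)} = \left(27 - 3 \left(\left(-1\right) \left(-29\right)\right)^{2} + 9 \cdot 21\right)^{2} = \left(27 - 3 \cdot 29^{2} + 189\right)^{2} = \left(27 - 2523 + 189\right)^{2} = \left(-2307\right)^{2} = 5322249$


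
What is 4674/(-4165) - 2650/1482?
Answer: -8982059/3086265 ≈ -2.9103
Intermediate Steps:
4674/(-4165) - 2650/1482 = 4674*(-1/4165) - 2650*1/1482 = -4674/4165 - 1325/741 = -8982059/3086265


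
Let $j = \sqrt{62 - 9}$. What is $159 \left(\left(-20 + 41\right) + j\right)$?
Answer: $3339 + 159 \sqrt{53} \approx 4496.5$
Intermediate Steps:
$j = \sqrt{53}$ ($j = \sqrt{62 + \left(-25 + 16\right)} = \sqrt{62 - 9} = \sqrt{53} \approx 7.2801$)
$159 \left(\left(-20 + 41\right) + j\right) = 159 \left(\left(-20 + 41\right) + \sqrt{53}\right) = 159 \left(21 + \sqrt{53}\right) = 3339 + 159 \sqrt{53}$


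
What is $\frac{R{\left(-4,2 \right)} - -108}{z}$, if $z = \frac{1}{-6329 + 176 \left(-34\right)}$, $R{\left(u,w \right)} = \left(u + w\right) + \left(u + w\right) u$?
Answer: $-1403682$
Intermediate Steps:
$R{\left(u,w \right)} = u + w + u \left(u + w\right)$ ($R{\left(u,w \right)} = \left(u + w\right) + u \left(u + w\right) = u + w + u \left(u + w\right)$)
$z = - \frac{1}{12313}$ ($z = \frac{1}{-6329 - 5984} = \frac{1}{-12313} = - \frac{1}{12313} \approx -8.1215 \cdot 10^{-5}$)
$\frac{R{\left(-4,2 \right)} - -108}{z} = \frac{\left(-4 + 2 + \left(-4\right)^{2} - 8\right) - -108}{- \frac{1}{12313}} = \left(\left(-4 + 2 + 16 - 8\right) + 108\right) \left(-12313\right) = \left(6 + 108\right) \left(-12313\right) = 114 \left(-12313\right) = -1403682$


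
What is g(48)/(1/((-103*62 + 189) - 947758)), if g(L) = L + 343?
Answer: -372996405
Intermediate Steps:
g(L) = 343 + L
g(48)/(1/((-103*62 + 189) - 947758)) = (343 + 48)/(1/((-103*62 + 189) - 947758)) = 391/(1/((-6386 + 189) - 947758)) = 391/(1/(-6197 - 947758)) = 391/(1/(-953955)) = 391/(-1/953955) = 391*(-953955) = -372996405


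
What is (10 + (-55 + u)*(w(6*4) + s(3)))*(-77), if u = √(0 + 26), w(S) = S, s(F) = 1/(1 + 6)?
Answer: 101475 - 1859*√26 ≈ 91996.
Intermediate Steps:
s(F) = ⅐ (s(F) = 1/7 = ⅐)
u = √26 ≈ 5.0990
(10 + (-55 + u)*(w(6*4) + s(3)))*(-77) = (10 + (-55 + √26)*(6*4 + ⅐))*(-77) = (10 + (-55 + √26)*(24 + ⅐))*(-77) = (10 + (-55 + √26)*(169/7))*(-77) = (10 + (-9295/7 + 169*√26/7))*(-77) = (-9225/7 + 169*√26/7)*(-77) = 101475 - 1859*√26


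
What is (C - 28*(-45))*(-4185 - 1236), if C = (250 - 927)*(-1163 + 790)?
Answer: -1375746801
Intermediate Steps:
C = 252521 (C = -677*(-373) = 252521)
(C - 28*(-45))*(-4185 - 1236) = (252521 - 28*(-45))*(-4185 - 1236) = (252521 + 1260)*(-5421) = 253781*(-5421) = -1375746801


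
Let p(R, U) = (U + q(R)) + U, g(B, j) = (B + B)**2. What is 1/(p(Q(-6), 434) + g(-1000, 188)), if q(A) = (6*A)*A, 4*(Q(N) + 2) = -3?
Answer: 8/32007307 ≈ 2.4994e-7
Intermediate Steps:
Q(N) = -11/4 (Q(N) = -2 + (1/4)*(-3) = -2 - 3/4 = -11/4)
q(A) = 6*A**2
g(B, j) = 4*B**2 (g(B, j) = (2*B)**2 = 4*B**2)
p(R, U) = 2*U + 6*R**2 (p(R, U) = (U + 6*R**2) + U = 2*U + 6*R**2)
1/(p(Q(-6), 434) + g(-1000, 188)) = 1/((2*434 + 6*(-11/4)**2) + 4*(-1000)**2) = 1/((868 + 6*(121/16)) + 4*1000000) = 1/((868 + 363/8) + 4000000) = 1/(7307/8 + 4000000) = 1/(32007307/8) = 8/32007307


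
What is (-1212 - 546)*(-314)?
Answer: 552012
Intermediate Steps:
(-1212 - 546)*(-314) = -1758*(-314) = 552012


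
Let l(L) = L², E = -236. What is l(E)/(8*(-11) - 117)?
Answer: -55696/205 ≈ -271.69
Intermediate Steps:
l(E)/(8*(-11) - 117) = (-236)²/(8*(-11) - 117) = 55696/(-88 - 117) = 55696/(-205) = 55696*(-1/205) = -55696/205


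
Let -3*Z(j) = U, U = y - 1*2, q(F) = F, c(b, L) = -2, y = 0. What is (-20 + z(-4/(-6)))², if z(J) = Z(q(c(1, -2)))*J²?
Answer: 283024/729 ≈ 388.24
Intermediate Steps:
U = -2 (U = 0 - 1*2 = 0 - 2 = -2)
Z(j) = ⅔ (Z(j) = -⅓*(-2) = ⅔)
z(J) = 2*J²/3
(-20 + z(-4/(-6)))² = (-20 + 2*(-4/(-6))²/3)² = (-20 + 2*(-4*(-⅙))²/3)² = (-20 + 2*(⅔)²/3)² = (-20 + (⅔)*(4/9))² = (-20 + 8/27)² = (-532/27)² = 283024/729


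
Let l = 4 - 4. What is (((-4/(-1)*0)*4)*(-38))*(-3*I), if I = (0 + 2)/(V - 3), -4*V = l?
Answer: 0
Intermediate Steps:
l = 0
V = 0 (V = -¼*0 = 0)
I = -⅔ (I = (0 + 2)/(0 - 3) = 2/(-3) = 2*(-⅓) = -⅔ ≈ -0.66667)
(((-4/(-1)*0)*4)*(-38))*(-3*I) = (((-4/(-1)*0)*4)*(-38))*(-3*(-⅔)) = (((-4*(-1)*0)*4)*(-38))*2 = (((4*0)*4)*(-38))*2 = ((0*4)*(-38))*2 = (0*(-38))*2 = 0*2 = 0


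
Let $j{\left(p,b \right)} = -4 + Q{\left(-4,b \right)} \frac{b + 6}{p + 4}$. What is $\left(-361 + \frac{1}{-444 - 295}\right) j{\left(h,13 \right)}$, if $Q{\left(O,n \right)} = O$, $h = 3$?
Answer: $\frac{27745120}{5173} \approx 5363.4$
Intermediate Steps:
$j{\left(p,b \right)} = -4 - \frac{4 \left(6 + b\right)}{4 + p}$ ($j{\left(p,b \right)} = -4 - 4 \frac{b + 6}{p + 4} = -4 - 4 \frac{6 + b}{4 + p} = -4 - \frac{4 \left(6 + b\right)}{4 + p}$)
$\left(-361 + \frac{1}{-444 - 295}\right) j{\left(h,13 \right)} = \left(-361 + \frac{1}{-444 - 295}\right) \frac{4 \left(-10 - 13 - 3\right)}{4 + 3} = \left(-361 + \frac{1}{-739}\right) \frac{4 \left(-10 - 13 - 3\right)}{7} = \left(-361 - \frac{1}{739}\right) 4 \cdot \frac{1}{7} \left(-26\right) = \left(- \frac{266780}{739}\right) \left(- \frac{104}{7}\right) = \frac{27745120}{5173}$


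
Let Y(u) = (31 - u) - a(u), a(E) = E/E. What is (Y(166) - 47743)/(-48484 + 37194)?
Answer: 47879/11290 ≈ 4.2408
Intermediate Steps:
a(E) = 1
Y(u) = 30 - u (Y(u) = (31 - u) - 1*1 = (31 - u) - 1 = 30 - u)
(Y(166) - 47743)/(-48484 + 37194) = ((30 - 1*166) - 47743)/(-48484 + 37194) = ((30 - 166) - 47743)/(-11290) = (-136 - 47743)*(-1/11290) = -47879*(-1/11290) = 47879/11290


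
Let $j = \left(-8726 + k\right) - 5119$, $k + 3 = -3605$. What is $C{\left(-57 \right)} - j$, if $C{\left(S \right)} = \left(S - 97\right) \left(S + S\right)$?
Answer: $35009$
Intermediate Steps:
$k = -3608$ ($k = -3 - 3605 = -3608$)
$j = -17453$ ($j = \left(-8726 - 3608\right) - 5119 = -12334 - 5119 = -17453$)
$C{\left(S \right)} = 2 S \left(-97 + S\right)$ ($C{\left(S \right)} = \left(-97 + S\right) 2 S = 2 S \left(-97 + S\right)$)
$C{\left(-57 \right)} - j = 2 \left(-57\right) \left(-97 - 57\right) - -17453 = 2 \left(-57\right) \left(-154\right) + 17453 = 17556 + 17453 = 35009$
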